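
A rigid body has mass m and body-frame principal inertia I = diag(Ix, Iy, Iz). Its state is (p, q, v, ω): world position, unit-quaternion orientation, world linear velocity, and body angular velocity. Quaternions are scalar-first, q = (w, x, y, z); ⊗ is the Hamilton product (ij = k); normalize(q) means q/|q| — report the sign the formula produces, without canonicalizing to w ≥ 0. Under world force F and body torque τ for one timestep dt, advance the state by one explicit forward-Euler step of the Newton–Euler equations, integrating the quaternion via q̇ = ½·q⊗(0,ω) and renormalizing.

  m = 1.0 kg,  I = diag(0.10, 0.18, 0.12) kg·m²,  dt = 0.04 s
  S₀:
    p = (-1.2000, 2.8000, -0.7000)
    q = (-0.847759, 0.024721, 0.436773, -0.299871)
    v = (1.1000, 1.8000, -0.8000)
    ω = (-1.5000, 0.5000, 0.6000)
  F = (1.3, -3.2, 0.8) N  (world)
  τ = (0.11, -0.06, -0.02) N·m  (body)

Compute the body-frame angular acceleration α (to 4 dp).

α = (1.2800, -0.4333, 0.3333)

gyro term ω×Iω = (-0.0180, 0.0180, -0.0600)
(τ − ω×Iω)/I = (1.2800, -0.4333, 0.3333)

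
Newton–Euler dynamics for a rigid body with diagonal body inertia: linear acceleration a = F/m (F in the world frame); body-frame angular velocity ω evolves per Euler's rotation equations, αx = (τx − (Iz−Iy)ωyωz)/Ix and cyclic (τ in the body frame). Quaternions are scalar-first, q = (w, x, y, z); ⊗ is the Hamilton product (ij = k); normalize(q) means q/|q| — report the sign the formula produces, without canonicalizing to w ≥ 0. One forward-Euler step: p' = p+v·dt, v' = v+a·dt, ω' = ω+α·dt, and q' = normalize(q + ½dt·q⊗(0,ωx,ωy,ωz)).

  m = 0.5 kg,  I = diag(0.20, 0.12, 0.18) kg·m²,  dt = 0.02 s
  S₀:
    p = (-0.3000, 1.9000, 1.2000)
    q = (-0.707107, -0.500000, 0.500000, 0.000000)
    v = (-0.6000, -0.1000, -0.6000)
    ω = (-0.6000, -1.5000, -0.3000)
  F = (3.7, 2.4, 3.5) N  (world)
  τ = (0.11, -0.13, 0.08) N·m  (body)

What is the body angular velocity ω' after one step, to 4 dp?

ω' = (-0.5917, -1.5223, -0.2831)

(τ − ω×Iω)/I = (0.4150, -1.1133, 0.8444)
ω' = ω + α·dt = (-0.5917, -1.5223, -0.2831)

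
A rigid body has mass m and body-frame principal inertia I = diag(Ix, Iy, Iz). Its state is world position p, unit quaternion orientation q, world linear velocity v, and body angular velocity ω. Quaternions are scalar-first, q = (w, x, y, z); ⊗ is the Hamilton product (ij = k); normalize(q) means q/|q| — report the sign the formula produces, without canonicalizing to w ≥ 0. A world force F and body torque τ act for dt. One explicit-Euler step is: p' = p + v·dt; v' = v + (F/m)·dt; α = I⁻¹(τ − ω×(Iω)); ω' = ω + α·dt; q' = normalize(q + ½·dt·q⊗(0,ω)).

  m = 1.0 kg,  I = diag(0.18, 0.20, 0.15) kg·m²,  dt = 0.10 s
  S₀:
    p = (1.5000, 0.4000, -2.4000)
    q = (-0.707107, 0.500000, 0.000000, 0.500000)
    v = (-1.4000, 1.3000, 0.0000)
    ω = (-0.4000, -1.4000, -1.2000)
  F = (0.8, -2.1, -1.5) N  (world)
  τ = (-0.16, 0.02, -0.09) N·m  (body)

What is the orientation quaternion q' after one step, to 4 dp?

q' = (-0.6642, 0.5467, 0.0692, 0.5052)

q⊗(0,ω) = (0.8000000, 0.9828428, 1.3899498, 0.1485284)
q' = normalize(q + ½dt·q⊗(0,ω)) = (-0.6642, 0.5467, 0.0692, 0.5052)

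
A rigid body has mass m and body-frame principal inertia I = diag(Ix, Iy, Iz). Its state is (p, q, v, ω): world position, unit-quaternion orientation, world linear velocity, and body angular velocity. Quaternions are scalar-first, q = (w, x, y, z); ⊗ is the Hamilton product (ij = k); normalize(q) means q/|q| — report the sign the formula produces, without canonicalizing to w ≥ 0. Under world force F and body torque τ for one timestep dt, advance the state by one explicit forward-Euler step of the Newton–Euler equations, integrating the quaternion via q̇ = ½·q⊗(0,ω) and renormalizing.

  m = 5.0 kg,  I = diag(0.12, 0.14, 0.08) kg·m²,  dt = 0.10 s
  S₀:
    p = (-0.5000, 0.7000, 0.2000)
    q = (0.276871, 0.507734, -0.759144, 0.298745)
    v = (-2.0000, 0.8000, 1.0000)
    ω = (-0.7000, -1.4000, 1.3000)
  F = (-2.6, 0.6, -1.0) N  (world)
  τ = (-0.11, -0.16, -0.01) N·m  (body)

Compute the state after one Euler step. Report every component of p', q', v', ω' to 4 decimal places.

a = (-0.5200, 0.1200, -0.2000)
p + v·dt = (-0.7000, 0.7800, 0.3000)
v' = v + a·dt = (-2.0520, 0.8120, 0.9800)
precession coupling ω×(Iω) = (0.1092, -0.0364, 0.0196)
α = I⁻¹(τ − ω×Iω) = (-1.8267, -0.8829, -0.3700)
ω' = ω + α·dt = (-0.8827, -1.4883, 1.2630)
q⊗(0,ω) = (-1.0957563, -0.7624539, -1.2567951, -0.8822961)
updated quaternion q' = (0.2209, 0.4672, -0.8178, 0.2533)

p' = (-0.7000, 0.7800, 0.3000)
q' = (0.2209, 0.4672, -0.8178, 0.2533)
v' = (-2.0520, 0.8120, 0.9800)
ω' = (-0.8827, -1.4883, 1.2630)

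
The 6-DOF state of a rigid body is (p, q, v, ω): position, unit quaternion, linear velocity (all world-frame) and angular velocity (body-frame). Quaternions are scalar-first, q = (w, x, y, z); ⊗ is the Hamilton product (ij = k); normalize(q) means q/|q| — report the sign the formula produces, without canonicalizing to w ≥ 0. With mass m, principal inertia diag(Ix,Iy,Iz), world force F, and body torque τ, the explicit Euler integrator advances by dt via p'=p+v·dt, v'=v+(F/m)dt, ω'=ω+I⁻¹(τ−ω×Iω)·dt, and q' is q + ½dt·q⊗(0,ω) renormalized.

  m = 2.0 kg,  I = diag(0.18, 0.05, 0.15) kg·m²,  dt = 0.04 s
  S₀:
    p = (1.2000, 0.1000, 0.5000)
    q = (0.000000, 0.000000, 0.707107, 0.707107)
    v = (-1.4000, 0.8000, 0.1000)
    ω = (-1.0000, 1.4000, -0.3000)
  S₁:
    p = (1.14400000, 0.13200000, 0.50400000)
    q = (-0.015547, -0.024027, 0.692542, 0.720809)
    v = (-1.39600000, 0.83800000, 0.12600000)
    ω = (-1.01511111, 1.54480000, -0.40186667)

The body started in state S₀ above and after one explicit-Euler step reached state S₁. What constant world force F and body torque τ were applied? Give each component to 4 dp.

F = (0.2000, 1.9000, 1.3000)
τ = (-0.1100, 0.1900, -0.2000)

v₁ − v₀ = (0.00400000, 0.03800000, 0.02600000)
m·(v₁−v₀)/dt = (0.2000, 1.9000, 1.3000)
ω₁ − ω₀ = (-0.01511111, 0.14480000, -0.10186667)
precession coupling = (-0.0420, 0.0090, 0.1820)
I·α + gyro = (-0.1100, 0.1900, -0.2000)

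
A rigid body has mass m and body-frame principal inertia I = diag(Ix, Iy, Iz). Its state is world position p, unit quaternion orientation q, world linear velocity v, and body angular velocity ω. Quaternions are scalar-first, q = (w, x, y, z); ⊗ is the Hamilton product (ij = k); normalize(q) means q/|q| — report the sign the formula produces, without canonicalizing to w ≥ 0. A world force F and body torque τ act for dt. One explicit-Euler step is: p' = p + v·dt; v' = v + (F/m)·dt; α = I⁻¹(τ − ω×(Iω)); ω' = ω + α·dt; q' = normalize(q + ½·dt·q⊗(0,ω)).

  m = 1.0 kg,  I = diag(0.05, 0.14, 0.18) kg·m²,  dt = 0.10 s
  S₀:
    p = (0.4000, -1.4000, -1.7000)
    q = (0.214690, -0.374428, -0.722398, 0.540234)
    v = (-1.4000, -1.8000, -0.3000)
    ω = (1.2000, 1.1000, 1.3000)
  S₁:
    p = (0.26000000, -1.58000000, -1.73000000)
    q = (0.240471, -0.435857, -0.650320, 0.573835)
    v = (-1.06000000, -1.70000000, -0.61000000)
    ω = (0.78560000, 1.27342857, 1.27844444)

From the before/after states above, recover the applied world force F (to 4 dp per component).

v₁ − v₀ = (0.34000000, 0.10000000, -0.31000000)
applied force F = (3.4000, 1.0000, -3.1000)

F = (3.4000, 1.0000, -3.1000)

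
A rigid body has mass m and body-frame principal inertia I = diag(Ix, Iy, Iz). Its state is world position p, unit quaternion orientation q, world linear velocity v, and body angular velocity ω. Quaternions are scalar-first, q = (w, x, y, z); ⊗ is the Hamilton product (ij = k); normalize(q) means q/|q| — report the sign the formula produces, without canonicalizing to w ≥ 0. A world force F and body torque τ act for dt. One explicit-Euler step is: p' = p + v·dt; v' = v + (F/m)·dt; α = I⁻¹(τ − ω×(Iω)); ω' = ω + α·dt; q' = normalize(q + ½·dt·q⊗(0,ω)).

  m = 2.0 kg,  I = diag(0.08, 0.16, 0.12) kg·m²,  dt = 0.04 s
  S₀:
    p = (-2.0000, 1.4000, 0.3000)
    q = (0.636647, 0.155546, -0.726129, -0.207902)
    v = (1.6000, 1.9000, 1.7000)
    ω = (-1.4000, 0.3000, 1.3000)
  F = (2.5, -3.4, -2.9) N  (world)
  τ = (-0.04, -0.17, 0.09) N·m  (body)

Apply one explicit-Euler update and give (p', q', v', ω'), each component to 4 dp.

p' = (-1.9360, 1.4760, 0.3680)
q' = (0.6503, 0.1200, -0.7200, -0.2106)
v' = (1.6500, 1.8320, 1.6420)
ω' = (-1.4122, 0.2393, 1.3412)

linear accel F/m = (1.2500, -1.7000, -1.4500)
p + v·dt = (-1.9360, 1.4760, 0.3680)
new velocity v' = (1.6500, 1.8320, 1.6420)
precession coupling ω×(Iω) = (-0.0156, 0.0728, -0.0336)
(τ − ω×Iω)/I = (-0.3050, -1.5175, 1.0300)
new body rate ω' = (-1.4122, 0.2393, 1.3412)
2q̇ = q⊗(0,ω) = (0.7058757, -1.7729029, 0.2798471, -0.1422757)
updated quaternion q' = (0.6503, 0.1200, -0.7200, -0.2106)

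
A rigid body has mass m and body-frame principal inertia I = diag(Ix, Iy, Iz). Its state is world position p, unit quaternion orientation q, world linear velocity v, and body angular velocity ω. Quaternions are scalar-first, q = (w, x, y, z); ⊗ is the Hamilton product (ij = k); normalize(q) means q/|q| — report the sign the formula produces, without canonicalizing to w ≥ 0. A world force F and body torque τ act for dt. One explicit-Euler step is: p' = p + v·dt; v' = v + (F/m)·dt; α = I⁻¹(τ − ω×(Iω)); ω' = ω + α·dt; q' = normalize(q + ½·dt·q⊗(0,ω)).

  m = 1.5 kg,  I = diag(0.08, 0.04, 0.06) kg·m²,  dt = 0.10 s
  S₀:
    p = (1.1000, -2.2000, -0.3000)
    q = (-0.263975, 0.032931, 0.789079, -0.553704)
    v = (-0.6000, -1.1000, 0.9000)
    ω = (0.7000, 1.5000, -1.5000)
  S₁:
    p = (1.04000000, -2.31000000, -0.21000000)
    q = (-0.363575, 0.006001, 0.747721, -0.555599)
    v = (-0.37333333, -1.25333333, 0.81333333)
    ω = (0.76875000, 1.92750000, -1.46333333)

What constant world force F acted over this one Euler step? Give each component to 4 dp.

Δv = v₁−v₀ = (0.22666667, -0.15333333, -0.08666667)
m·(v₁−v₀)/dt = (3.4000, -2.3000, -1.3000)

F = (3.4000, -2.3000, -1.3000)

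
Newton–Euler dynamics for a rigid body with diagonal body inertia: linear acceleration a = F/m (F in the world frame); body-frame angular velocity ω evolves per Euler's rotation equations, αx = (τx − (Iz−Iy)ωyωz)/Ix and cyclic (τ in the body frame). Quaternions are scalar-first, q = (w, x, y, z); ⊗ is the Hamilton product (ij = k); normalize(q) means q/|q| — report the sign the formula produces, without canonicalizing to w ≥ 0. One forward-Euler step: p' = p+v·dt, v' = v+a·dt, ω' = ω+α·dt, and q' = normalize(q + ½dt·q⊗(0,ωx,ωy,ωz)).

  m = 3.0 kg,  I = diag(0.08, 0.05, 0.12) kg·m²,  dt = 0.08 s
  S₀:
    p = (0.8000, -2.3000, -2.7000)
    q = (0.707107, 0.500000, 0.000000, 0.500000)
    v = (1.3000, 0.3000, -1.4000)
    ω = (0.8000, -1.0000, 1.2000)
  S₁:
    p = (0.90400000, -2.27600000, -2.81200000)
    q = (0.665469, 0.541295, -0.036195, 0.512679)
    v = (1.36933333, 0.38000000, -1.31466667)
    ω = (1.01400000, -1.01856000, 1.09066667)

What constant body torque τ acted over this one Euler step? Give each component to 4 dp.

τ = (0.1300, -0.0500, -0.1400)

Δω = ω₁−ω₀ = (0.21400000, -0.01856000, -0.10933333)
ω₀×(Iω₀) = (-0.0840, -0.0384, 0.0240)
I·α + gyro = (0.1300, -0.0500, -0.1400)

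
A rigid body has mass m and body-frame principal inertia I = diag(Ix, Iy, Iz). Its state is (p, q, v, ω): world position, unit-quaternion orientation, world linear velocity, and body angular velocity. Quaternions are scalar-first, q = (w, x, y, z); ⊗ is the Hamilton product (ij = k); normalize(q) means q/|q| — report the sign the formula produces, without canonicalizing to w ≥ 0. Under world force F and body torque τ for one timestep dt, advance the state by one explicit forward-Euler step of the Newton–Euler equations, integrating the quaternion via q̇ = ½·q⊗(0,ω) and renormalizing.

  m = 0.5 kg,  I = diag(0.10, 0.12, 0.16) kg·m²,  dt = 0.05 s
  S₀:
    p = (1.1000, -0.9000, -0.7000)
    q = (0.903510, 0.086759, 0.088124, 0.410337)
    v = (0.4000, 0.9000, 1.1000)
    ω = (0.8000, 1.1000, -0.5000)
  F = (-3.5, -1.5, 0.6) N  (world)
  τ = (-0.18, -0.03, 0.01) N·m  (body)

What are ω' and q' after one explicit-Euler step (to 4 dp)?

ω×(Iω) gyroscopic = (-0.0220, 0.0240, 0.0176)
(τ − ω×Iω)/I = (-1.5800, -0.4500, -0.0475)
ω + α·dt = (0.7210, 1.0775, -0.5024)
Hamilton product q⊗(0,ω) = (0.0388249, 0.2273753, 1.3655101, -0.4268193)
q + ½dt·q⊗(0,ω), renormalized = (0.9039, 0.0924, 0.1222, 0.3994)

ω' = (0.7210, 1.0775, -0.5024)
q' = (0.9039, 0.0924, 0.1222, 0.3994)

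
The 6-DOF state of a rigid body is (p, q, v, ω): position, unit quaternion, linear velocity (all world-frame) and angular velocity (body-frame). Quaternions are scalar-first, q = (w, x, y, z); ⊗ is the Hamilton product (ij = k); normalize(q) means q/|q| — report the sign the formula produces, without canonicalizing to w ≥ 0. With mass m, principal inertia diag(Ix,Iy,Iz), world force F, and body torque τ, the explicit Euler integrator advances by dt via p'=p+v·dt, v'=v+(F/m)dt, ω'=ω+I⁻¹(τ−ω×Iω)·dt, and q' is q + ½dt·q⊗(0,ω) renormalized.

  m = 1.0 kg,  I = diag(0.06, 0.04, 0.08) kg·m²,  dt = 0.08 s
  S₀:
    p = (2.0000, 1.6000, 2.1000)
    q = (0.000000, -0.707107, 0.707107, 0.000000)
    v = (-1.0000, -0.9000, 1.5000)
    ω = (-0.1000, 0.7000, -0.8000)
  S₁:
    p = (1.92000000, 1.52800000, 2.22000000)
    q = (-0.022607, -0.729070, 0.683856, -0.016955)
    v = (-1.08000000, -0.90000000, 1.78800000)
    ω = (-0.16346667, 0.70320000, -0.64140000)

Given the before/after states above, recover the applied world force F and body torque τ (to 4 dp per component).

F = (-1.0000, 0.0000, 3.6000)
τ = (-0.0700, 0.0000, 0.1600)

Δv = v₁−v₀ = (-0.08000000, 0.00000000, 0.28800000)
m·(v₁−v₀)/dt = (-1.0000, 0.0000, 3.6000)
ω₁ − ω₀ = (-0.06346667, 0.00320000, 0.15860000)
τ = I·(Δω/dt) + ω₀×(Iω₀) = (-0.0700, 0.0000, 0.1600)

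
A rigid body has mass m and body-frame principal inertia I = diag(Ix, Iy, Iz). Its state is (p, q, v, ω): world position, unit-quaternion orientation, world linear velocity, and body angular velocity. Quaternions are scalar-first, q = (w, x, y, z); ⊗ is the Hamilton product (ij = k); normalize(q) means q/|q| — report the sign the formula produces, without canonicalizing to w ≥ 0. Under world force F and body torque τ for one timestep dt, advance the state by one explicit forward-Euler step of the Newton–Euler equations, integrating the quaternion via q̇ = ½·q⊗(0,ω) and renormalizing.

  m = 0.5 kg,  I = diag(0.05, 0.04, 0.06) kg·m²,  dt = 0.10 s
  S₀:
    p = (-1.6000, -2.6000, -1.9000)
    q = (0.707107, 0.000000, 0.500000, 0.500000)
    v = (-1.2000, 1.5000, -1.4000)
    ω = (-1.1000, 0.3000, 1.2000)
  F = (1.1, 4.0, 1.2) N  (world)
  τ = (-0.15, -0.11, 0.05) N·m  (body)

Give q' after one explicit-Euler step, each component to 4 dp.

q' = (0.6673, -0.0163, 0.4815, 0.5680)

Hamilton product q⊗(0,ω) = (-0.7500000, -0.3278177, -0.3378679, 1.3985284)
q' = normalize(q + ½dt·q⊗(0,ω)) = (0.6673, -0.0163, 0.4815, 0.5680)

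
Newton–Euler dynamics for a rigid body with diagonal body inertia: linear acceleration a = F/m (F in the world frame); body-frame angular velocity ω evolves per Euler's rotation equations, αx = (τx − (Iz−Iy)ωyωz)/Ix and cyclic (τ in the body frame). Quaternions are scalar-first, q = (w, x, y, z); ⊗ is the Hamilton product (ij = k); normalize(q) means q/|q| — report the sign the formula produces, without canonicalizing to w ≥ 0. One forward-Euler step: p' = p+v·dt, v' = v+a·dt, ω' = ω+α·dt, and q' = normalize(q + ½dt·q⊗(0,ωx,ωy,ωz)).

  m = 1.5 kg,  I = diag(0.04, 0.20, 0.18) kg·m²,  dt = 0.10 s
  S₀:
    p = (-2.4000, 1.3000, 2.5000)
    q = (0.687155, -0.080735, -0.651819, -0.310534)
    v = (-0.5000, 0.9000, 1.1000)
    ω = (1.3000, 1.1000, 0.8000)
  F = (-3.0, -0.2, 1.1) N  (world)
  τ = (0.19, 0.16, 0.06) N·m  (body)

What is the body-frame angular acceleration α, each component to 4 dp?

ω×(Iω) gyroscopic = (-0.0176, -0.1456, 0.2288)
(τ − ω×Iω)/I = (5.1900, 1.5280, -0.9378)

α = (5.1900, 1.5280, -0.9378)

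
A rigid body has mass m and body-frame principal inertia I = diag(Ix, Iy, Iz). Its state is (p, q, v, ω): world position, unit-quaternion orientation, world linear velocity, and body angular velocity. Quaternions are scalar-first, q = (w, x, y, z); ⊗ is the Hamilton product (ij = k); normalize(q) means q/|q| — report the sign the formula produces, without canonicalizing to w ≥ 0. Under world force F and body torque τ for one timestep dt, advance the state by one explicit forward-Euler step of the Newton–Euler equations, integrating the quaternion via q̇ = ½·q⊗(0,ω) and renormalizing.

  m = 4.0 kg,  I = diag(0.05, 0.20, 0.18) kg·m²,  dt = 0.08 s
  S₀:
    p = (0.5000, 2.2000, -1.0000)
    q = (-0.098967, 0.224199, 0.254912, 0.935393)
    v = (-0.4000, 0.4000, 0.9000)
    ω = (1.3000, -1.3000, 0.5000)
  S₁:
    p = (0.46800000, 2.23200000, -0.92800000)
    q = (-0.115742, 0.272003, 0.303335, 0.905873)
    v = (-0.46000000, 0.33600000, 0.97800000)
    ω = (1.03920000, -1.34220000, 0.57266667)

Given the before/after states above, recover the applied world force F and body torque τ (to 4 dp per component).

F = (-3.0000, -3.2000, 3.9000)
τ = (-0.1500, -0.1900, -0.0900)

Δω = ω₁−ω₀ = (-0.26080000, -0.04220000, 0.07266667)
gyro term ω₀×Iω₀ = (0.0130, -0.0845, -0.2535)
τ = I·(Δω/dt) + ω₀×(Iω₀) = (-0.1500, -0.1900, -0.0900)
velocity change Δv = (-0.06000000, -0.06400000, 0.07800000)
m·(v₁−v₀)/dt = (-3.0000, -3.2000, 3.9000)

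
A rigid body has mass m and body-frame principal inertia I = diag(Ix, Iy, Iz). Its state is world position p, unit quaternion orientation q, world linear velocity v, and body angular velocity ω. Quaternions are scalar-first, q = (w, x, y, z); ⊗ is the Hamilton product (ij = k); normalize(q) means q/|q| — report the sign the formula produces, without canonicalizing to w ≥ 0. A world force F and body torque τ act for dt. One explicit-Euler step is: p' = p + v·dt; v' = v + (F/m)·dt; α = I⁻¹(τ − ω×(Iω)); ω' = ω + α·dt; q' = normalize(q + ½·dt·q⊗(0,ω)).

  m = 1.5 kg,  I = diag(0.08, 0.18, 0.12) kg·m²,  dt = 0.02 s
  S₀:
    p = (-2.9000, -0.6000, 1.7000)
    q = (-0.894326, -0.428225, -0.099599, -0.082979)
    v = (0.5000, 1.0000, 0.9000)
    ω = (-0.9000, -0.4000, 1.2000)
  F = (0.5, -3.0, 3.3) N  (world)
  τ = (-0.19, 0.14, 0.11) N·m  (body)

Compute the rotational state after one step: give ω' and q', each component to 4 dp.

precession coupling ω×(Iω) = (0.0288, 0.0432, 0.0360)
(τ − ω×Iω)/I = (-2.7350, 0.5378, 0.6167)
ω + α·dt = (-0.9547, -0.3892, 1.2123)
q⊗(0,ω) = (-0.3256673, 0.6521830, 0.9462815, -0.9915403)
q' = normalize(q + ½dt·q⊗(0,ω)) = (-0.8975, -0.4217, -0.0901, -0.0929)

ω' = (-0.9547, -0.3892, 1.2123)
q' = (-0.8975, -0.4217, -0.0901, -0.0929)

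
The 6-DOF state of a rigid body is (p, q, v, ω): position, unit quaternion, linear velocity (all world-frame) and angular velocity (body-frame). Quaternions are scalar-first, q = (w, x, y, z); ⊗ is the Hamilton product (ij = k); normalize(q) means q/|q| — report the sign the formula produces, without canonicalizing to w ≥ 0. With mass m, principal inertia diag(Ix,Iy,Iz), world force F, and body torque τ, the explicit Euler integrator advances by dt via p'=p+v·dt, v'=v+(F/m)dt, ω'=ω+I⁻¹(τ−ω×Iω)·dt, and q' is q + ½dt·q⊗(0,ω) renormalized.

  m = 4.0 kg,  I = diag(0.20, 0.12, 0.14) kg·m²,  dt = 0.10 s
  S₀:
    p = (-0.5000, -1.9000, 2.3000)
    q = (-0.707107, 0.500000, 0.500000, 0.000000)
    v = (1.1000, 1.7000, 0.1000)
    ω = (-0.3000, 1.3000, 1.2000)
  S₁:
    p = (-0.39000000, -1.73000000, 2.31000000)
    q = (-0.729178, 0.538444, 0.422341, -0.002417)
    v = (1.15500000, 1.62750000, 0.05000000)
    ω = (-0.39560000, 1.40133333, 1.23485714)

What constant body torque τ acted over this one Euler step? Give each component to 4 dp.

τ = (-0.1600, 0.1000, 0.0800)

ω₁ − ω₀ = (-0.09560000, 0.10133333, 0.03485714)
τ = I·(Δω/dt) + ω₀×(Iω₀) = (-0.1600, 0.1000, 0.0800)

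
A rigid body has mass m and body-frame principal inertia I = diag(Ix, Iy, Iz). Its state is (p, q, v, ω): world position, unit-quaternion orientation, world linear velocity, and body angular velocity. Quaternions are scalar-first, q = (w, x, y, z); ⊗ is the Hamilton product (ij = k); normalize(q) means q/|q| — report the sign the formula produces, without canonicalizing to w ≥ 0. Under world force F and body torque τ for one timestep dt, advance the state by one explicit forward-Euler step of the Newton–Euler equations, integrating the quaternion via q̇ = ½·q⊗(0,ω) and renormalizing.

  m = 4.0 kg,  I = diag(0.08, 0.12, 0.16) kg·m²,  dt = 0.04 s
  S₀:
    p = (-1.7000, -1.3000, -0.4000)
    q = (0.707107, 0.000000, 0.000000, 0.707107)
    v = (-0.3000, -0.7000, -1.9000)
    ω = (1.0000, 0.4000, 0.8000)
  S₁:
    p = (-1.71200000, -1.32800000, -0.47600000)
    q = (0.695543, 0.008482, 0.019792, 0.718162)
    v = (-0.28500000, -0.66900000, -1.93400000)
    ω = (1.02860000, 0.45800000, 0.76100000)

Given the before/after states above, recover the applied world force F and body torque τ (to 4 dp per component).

F = (1.5000, 3.1000, -3.4000)
τ = (0.0700, 0.1100, -0.1400)

ω₁ − ω₀ = (0.02860000, 0.05800000, -0.03900000)
ω₀×(Iω₀) = (0.0128, -0.0640, 0.0160)
I·α + gyro = (0.0700, 0.1100, -0.1400)
Δv = v₁−v₀ = (0.01500000, 0.03100000, -0.03400000)
applied force F = (1.5000, 3.1000, -3.4000)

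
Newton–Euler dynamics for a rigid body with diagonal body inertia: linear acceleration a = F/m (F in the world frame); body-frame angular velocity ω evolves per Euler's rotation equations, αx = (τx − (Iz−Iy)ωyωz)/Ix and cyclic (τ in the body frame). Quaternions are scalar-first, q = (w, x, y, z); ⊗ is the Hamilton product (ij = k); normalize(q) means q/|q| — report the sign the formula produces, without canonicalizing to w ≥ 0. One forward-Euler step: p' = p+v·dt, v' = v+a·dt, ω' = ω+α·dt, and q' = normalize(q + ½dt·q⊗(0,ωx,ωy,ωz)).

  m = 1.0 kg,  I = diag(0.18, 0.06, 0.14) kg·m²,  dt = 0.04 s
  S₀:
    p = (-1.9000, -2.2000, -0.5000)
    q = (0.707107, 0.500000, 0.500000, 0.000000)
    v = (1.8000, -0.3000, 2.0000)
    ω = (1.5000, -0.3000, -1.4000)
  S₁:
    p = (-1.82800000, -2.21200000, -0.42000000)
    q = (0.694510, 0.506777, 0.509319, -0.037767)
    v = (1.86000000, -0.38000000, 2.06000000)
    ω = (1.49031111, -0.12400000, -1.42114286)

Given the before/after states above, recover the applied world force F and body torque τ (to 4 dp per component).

F = (1.5000, -2.0000, 1.5000)
τ = (-0.0100, 0.1800, -0.0200)

Δω = ω₁−ω₀ = (-0.00968889, 0.17600000, -0.02114286)
τ = I·(Δω/dt) + ω₀×(Iω₀) = (-0.0100, 0.1800, -0.0200)
Δv = v₁−v₀ = (0.06000000, -0.08000000, 0.06000000)
applied force F = (1.5000, -2.0000, 1.5000)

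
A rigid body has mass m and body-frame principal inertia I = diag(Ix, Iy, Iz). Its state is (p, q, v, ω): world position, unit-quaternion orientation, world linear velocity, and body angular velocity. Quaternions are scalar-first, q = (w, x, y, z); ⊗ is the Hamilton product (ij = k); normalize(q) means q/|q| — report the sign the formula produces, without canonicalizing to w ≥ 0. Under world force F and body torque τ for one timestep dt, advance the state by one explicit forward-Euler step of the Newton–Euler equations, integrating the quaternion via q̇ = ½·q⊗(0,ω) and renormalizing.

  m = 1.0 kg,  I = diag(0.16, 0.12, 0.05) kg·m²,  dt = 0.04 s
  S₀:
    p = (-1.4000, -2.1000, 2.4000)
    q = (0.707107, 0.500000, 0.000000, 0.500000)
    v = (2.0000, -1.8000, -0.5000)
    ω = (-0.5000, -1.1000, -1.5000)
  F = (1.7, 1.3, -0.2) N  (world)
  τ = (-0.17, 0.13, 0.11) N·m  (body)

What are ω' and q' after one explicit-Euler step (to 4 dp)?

ω×(Iω) gyroscopic = (-0.1155, 0.0825, -0.0220)
angular accel α = (-0.3406, 0.3958, 2.6400)
new body rate ω' = (-0.5136, -1.0842, -1.3944)
Hamilton product q⊗(0,ω) = (1.0000000, 0.1964465, -0.2778177, -1.6106605)
q' = normalize(q + ½dt·q⊗(0,ω)) = (0.7266, 0.5036, -0.0056, 0.4674)

ω' = (-0.5136, -1.0842, -1.3944)
q' = (0.7266, 0.5036, -0.0056, 0.4674)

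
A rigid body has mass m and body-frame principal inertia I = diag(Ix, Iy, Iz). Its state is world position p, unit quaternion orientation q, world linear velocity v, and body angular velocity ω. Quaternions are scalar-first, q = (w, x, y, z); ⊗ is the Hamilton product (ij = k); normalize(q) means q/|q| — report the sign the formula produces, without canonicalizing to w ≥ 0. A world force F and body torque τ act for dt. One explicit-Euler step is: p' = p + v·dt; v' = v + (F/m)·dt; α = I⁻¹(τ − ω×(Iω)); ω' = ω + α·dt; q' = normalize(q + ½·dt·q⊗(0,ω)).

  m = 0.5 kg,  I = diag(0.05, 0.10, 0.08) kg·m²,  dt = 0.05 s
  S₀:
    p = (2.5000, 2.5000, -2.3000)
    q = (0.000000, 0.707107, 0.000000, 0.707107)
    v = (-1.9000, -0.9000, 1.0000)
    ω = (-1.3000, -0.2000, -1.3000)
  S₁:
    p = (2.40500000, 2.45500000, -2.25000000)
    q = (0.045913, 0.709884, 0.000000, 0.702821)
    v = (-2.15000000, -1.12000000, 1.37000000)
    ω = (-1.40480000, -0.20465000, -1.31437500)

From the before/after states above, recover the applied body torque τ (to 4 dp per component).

rate change Δω = (-0.10480000, -0.00465000, -0.01437500)
gyro term ω₀×Iω₀ = (-0.0052, -0.0507, 0.0130)
applied torque τ = (-0.1100, -0.0600, -0.0100)

τ = (-0.1100, -0.0600, -0.0100)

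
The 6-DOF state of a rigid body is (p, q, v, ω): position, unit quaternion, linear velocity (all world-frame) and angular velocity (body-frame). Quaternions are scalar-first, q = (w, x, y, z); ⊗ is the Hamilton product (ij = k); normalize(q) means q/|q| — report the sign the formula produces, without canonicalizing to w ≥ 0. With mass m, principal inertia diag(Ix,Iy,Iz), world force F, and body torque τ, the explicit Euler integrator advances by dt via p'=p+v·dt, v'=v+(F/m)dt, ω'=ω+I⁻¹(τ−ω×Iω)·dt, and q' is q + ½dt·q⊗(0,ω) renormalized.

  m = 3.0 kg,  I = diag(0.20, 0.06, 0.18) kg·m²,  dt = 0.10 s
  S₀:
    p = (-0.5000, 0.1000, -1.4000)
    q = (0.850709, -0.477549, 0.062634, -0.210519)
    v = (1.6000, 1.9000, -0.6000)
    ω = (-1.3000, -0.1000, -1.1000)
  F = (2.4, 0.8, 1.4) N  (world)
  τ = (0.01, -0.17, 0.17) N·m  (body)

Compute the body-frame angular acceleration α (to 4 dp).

precession coupling ω×(Iω) = (0.0132, 0.0286, -0.0182)
(τ − ω×Iω)/I = (-0.0160, -3.3100, 1.0456)

α = (-0.0160, -3.3100, 1.0456)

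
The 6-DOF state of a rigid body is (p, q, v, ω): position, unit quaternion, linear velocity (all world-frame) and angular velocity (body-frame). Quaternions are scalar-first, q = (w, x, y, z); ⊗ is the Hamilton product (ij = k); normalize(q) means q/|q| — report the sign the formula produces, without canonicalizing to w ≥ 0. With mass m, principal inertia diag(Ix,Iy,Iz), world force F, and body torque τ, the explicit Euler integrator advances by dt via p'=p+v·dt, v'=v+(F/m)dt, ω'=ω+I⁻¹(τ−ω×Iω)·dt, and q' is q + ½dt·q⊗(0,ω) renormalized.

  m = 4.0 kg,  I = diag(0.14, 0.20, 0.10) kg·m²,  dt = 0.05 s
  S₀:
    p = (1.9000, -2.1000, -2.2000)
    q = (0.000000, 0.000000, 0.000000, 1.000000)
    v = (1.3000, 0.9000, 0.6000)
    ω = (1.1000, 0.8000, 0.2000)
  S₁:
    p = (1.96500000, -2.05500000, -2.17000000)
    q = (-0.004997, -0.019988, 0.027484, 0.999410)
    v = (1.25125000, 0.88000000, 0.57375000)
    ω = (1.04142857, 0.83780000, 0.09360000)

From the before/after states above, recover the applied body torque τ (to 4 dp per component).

τ = (-0.1800, 0.1600, -0.1600)

rate change Δω = (-0.05857143, 0.03780000, -0.10640000)
ω₀×(Iω₀) = (-0.0160, 0.0088, 0.0528)
τ = I·(Δω/dt) + ω₀×(Iω₀) = (-0.1800, 0.1600, -0.1600)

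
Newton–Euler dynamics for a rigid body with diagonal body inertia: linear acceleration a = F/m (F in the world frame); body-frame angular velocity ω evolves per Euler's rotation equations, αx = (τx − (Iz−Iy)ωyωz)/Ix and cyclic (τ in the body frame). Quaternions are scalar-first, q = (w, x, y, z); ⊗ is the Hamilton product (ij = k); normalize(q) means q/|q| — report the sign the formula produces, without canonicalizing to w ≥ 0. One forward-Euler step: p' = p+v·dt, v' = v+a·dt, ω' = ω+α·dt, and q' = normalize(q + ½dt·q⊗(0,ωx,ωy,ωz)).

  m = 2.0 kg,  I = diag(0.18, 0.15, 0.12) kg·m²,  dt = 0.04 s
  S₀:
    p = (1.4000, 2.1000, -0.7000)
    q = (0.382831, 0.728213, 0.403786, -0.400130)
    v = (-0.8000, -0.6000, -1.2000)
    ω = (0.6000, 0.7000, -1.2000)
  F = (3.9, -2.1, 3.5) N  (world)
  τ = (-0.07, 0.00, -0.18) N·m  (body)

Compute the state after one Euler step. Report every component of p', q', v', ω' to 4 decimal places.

p' = (1.3680, 2.0760, -0.7480)
q' = (0.3587, 0.7284, 0.4216, -0.4038)
v' = (-0.7220, -0.6420, -1.1300)
ω' = (0.5788, 0.7115, -1.2558)

p' = p + v·dt = (1.3680, 2.0760, -0.7480)
new velocity v' = (-0.7220, -0.6420, -1.1300)
precession coupling ω×(Iω) = (0.0252, -0.0432, -0.0126)
angular accel α = (-0.5289, 0.2880, -1.3950)
ω' = ω + α·dt = (0.5788, 0.7115, -1.2558)
Hamilton product q⊗(0,ω) = (-1.1997340, 0.0252464, 0.9017593, -0.1919197)
q' = normalize(q + ½dt·q⊗(0,ω)) = (0.3587, 0.7284, 0.4216, -0.4038)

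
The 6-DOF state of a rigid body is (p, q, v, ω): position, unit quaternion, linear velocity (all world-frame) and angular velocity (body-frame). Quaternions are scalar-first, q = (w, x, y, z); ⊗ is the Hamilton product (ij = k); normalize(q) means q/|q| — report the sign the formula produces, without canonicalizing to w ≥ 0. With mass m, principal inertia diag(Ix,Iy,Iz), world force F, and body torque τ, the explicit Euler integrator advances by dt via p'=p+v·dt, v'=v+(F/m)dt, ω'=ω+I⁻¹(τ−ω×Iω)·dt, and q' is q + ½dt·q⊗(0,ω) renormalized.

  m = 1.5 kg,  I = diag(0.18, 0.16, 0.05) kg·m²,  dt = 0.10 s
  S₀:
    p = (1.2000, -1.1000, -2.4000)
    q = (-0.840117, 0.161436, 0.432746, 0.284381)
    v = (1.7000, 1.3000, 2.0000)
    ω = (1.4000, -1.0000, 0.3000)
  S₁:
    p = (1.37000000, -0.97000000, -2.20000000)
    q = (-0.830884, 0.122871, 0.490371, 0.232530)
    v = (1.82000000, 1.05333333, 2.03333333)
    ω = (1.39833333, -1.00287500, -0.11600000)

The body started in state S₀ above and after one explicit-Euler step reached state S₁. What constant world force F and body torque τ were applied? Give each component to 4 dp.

F = (1.8000, -3.7000, 0.5000)
τ = (0.0300, 0.0500, -0.1800)

rate change Δω = (-0.00166667, -0.00287500, -0.41600000)
I·α + gyro = (0.0300, 0.0500, -0.1800)
velocity change Δv = (0.12000000, -0.24666667, 0.03333333)
F = m·Δv/dt = (1.8000, -3.7000, 0.5000)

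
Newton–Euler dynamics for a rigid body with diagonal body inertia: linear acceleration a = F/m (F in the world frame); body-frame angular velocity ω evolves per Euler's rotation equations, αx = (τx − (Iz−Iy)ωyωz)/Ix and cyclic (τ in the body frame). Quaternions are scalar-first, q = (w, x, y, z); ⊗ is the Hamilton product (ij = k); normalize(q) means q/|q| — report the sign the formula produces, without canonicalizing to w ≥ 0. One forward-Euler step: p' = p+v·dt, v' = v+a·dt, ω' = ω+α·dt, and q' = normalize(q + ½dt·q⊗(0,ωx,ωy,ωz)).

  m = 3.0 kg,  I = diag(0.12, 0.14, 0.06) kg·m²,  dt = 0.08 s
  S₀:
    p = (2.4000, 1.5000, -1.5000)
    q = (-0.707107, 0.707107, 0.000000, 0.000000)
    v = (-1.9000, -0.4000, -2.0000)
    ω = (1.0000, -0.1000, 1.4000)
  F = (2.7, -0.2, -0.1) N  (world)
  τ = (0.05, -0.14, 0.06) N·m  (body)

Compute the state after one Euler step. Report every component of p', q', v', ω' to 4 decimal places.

p' = (2.2480, 1.4680, -1.6600)
q' = (-0.7336, 0.6772, -0.0367, -0.0423)
v' = (-1.8280, -0.4053, -2.0027)
ω' = (1.0259, -0.2280, 1.4827)

linear accel F/m = (0.9000, -0.0667, -0.0333)
new position p' = (2.2480, 1.4680, -1.6600)
v + (F/m)dt = (-1.8280, -0.4053, -2.0027)
precession coupling ω×(Iω) = (0.0112, 0.0840, -0.0020)
(τ − ω×Iω)/I = (0.3233, -1.6000, 1.0333)
ω' = ω + α·dt = (1.0259, -0.2280, 1.4827)
q⊗(0,ω) = (-0.7071070, -0.7071070, -0.9192391, -1.0606605)
updated quaternion q' = (-0.7336, 0.6772, -0.0367, -0.0423)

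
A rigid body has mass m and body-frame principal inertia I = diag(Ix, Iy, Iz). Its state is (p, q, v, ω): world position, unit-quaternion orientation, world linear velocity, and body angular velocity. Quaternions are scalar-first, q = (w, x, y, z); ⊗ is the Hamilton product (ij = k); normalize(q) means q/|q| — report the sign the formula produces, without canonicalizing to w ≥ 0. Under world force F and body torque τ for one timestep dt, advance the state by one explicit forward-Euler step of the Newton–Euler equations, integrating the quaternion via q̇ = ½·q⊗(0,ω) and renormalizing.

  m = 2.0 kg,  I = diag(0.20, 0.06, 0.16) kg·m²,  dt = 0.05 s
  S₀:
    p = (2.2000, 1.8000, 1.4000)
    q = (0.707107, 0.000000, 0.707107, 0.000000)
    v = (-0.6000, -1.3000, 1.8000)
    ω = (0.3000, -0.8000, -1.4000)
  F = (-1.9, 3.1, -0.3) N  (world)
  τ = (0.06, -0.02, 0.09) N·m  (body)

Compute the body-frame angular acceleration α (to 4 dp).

α = (-0.2600, -0.0533, 0.3525)

precession coupling ω×(Iω) = (0.1120, -0.0168, 0.0336)
α = I⁻¹(τ − ω×Iω) = (-0.2600, -0.0533, 0.3525)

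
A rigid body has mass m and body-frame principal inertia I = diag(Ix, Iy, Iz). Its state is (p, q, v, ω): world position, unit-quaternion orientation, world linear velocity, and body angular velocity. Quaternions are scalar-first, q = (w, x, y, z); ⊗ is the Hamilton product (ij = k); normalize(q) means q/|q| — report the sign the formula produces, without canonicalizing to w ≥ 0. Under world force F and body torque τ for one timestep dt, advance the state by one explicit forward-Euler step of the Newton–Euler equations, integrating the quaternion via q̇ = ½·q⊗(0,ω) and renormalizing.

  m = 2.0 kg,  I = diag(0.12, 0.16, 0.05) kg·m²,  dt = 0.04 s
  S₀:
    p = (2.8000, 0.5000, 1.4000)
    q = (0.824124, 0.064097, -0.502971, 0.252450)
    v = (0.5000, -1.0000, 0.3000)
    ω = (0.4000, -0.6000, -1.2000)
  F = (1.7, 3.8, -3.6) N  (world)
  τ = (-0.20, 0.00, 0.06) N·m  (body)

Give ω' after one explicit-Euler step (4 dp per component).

ω' = (0.3597, -0.5916, -1.1443)

precession coupling ω×(Iω) = (-0.0792, -0.0336, -0.0096)
α = I⁻¹(τ − ω×Iω) = (-1.0067, 0.2100, 1.3920)
ω' = ω + α·dt = (0.3597, -0.5916, -1.1443)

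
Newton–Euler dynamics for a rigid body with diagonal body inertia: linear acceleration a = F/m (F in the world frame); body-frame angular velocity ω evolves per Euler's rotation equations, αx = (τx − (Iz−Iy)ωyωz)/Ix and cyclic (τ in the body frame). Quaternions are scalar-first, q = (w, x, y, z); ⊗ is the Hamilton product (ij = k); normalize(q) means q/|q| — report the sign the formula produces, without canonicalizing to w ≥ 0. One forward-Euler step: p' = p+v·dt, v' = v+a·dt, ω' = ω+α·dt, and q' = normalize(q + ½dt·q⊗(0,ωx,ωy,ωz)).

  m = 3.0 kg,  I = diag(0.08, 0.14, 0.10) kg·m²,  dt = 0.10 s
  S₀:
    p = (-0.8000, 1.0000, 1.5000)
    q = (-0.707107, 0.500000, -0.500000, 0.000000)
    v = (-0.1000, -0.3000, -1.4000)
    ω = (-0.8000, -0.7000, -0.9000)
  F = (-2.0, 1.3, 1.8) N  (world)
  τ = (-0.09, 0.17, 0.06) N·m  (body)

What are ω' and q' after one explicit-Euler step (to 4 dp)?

precession coupling ω×(Iω) = (-0.0252, -0.0144, 0.0336)
(τ − ω×Iω)/I = (-0.8100, 1.3171, 0.2640)
ω + α·dt = (-0.8810, -0.5683, -0.8736)
Hamilton product q⊗(0,ω) = (0.0500000, 1.0156856, 0.9449749, -0.1136037)
q' = normalize(q + ½dt·q⊗(0,ω)) = (-0.7029, 0.5495, -0.4517, -0.0057)

ω' = (-0.8810, -0.5683, -0.8736)
q' = (-0.7029, 0.5495, -0.4517, -0.0057)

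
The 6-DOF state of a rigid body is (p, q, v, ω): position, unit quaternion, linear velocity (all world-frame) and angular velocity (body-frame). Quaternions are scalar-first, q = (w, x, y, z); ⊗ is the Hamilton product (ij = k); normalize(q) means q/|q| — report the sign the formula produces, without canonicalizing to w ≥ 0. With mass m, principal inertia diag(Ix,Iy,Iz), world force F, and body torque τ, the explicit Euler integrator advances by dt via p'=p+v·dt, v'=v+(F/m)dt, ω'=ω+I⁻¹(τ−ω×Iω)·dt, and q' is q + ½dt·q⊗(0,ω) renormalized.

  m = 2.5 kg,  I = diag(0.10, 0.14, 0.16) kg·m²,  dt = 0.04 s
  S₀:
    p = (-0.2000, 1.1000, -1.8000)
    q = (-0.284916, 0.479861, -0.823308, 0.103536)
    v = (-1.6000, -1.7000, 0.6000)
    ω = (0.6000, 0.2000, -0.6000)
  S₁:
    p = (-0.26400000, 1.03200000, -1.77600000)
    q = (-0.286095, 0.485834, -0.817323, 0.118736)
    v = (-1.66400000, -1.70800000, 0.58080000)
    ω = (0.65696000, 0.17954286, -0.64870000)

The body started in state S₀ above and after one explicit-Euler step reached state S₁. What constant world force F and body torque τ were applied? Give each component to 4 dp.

v₁ − v₀ = (-0.06400000, -0.00800000, -0.01920000)
m·(v₁−v₀)/dt = (-4.0000, -0.5000, -1.2000)
Δω = ω₁−ω₀ = (0.05696000, -0.02045714, -0.04870000)
precession coupling = (-0.0024, 0.0216, 0.0048)
I·α + gyro = (0.1400, -0.0500, -0.1900)

F = (-4.0000, -0.5000, -1.2000)
τ = (0.1400, -0.0500, -0.1900)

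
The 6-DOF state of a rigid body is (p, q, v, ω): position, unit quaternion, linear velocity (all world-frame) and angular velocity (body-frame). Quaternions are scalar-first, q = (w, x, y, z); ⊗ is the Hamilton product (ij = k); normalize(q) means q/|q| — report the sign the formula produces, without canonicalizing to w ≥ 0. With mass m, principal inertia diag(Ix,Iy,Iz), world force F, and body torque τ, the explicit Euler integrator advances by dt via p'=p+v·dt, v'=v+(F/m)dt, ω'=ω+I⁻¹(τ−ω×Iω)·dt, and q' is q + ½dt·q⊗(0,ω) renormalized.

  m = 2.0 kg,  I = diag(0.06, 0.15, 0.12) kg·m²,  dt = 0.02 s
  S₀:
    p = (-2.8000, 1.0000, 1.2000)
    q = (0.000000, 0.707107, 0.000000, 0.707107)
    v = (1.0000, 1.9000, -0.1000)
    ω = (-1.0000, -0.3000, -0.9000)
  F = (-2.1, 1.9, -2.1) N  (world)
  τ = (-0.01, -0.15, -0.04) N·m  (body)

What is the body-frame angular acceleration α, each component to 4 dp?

α = (-0.0317, -0.6400, -0.5583)

gyro term ω×Iω = (-0.0081, -0.0540, 0.0270)
(τ − ω×Iω)/I = (-0.0317, -0.6400, -0.5583)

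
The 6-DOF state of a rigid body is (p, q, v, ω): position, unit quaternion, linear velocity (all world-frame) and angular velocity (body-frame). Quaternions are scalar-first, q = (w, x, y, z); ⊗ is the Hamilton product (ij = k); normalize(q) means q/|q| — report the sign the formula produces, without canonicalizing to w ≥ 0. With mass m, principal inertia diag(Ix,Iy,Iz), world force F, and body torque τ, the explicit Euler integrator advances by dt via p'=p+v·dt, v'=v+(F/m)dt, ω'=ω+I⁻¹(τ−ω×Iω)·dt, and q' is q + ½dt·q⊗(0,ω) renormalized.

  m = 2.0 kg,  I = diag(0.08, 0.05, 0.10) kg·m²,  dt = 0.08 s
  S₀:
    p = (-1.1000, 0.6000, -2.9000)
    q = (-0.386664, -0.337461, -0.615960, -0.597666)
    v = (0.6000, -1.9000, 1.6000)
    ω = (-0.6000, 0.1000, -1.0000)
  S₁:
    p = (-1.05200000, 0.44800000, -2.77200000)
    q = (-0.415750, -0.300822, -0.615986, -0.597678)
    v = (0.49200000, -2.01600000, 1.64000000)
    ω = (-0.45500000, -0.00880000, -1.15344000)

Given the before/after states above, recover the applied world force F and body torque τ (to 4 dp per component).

Δv = v₁−v₀ = (-0.10800000, -0.11600000, 0.04000000)
applied force F = (-2.7000, -2.9000, 1.0000)
ω₁ − ω₀ = (0.14500000, -0.10880000, -0.15344000)
ω₀×(Iω₀) = (-0.0050, -0.0120, 0.0018)
I·α + gyro = (0.1400, -0.0800, -0.1900)

F = (-2.7000, -2.9000, 1.0000)
τ = (0.1400, -0.0800, -0.1900)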